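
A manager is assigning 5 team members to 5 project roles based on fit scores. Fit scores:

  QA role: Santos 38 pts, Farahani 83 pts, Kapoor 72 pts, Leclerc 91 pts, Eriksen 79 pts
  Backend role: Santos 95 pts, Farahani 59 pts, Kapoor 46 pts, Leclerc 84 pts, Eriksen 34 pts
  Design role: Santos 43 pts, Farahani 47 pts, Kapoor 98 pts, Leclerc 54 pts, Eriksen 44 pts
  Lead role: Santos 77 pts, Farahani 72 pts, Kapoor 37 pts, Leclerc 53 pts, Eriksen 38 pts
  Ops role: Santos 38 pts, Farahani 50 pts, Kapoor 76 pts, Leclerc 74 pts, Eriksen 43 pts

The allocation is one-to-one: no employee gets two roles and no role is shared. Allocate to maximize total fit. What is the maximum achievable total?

Optimal: Santos→Backend role (95 pts), Farahani→Lead role (72 pts), Kapoor→Design role (98 pts), Leclerc→Ops role (74 pts), Eriksen→QA role (79 pts) — total 95+72+98+74+79 = 418 pts.
Column-greedy (each role in turn goes to its best remaining employee) gives 399 pts, worse by 19.
Every other assignment is strictly worse.

Max total: 418 pts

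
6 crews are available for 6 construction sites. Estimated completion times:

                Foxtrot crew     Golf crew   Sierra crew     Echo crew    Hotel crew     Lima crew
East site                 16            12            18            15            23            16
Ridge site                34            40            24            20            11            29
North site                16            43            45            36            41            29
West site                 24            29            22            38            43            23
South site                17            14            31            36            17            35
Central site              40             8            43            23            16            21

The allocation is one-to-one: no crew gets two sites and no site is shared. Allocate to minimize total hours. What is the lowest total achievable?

Min total: 99 hours

Optimal: Foxtrot crew→North site (16 hours), Golf crew→South site (14 hours), Sierra crew→West site (22 hours), Echo crew→East site (15 hours), Hotel crew→Ridge site (11 hours), Lima crew→Central site (21 hours) — total 16+14+22+15+11+21 = 99 hours.
Row-greedy (each crew in turn takes its cheapest remaining site) gives 112 hours, worse by 13.
Swapping Echo crew↔Hotel crew (Echo crew→Ridge site 20 hours, Hotel crew→East site 23 hours) adds 17.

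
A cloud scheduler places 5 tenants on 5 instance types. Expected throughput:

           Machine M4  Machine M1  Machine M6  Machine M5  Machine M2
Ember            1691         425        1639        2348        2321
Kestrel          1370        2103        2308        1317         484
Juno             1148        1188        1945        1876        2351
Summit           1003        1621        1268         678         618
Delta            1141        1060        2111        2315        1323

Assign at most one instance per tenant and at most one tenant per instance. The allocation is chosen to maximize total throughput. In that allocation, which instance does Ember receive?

Optimal: Ember→Machine M4 (1691 ops/s), Kestrel→Machine M6 (2308 ops/s), Juno→Machine M2 (2351 ops/s), Summit→Machine M1 (1621 ops/s), Delta→Machine M5 (2315 ops/s) — total 1691+2308+2351+1621+2315 = 10286 ops/s.
Max-entry greedy (repeatedly take the single best remaining cell) gives 9769 ops/s, worse by 517.
Swapping Delta↔Juno (Delta→Machine M2 1323 ops/s, Juno→Machine M5 1876 ops/s) loses 1467.
Checked against all permutations: 10286 ops/s is optimal.
Ember's own top instance is Machine M5 (2348 ops/s), but forcing Ember→Machine M5 and reassigning the rest optimally gives only 9916 ops/s — worse by 370.

Ember receives Machine M4.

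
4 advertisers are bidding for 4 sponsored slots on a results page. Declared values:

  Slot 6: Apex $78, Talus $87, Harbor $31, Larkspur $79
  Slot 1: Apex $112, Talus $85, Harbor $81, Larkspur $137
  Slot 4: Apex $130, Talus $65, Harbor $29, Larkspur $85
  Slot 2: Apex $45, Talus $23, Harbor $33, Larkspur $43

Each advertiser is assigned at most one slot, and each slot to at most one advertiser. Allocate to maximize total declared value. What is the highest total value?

Maximum total: $387

Optimal: Apex→Slot 4 ($130), Talus→Slot 6 ($87), Harbor→Slot 2 ($33), Larkspur→Slot 1 ($137) — total 130+87+33+137 = $387.
Row-greedy (each advertiser in turn takes its best remaining slot) gives $341, worse by 46.
Next-best assignment: Apex→Slot 4, Talus→Slot 6, Harbor→Slot 1, Larkspur→Slot 2 = $341.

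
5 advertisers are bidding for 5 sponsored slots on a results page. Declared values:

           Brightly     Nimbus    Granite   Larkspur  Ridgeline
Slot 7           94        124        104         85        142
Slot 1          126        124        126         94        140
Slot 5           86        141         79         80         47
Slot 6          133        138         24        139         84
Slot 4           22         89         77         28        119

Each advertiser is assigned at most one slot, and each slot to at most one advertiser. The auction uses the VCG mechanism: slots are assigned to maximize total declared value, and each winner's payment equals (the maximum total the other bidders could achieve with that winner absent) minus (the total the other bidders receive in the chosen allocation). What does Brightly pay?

Brightly pays $45.

Efficient allocation: Brightly→Slot 1 ($126), Nimbus→Slot 5 ($141), Granite→Slot 7 ($104), Larkspur→Slot 6 ($139), Ridgeline→Slot 4 ($119); total welfare W = $629.
Brightly receives Slot 1 at value $126, so the others get W − 126 = $503.
Without Brightly: best allocation of the remaining 4 bidders over all 5 slots is Nimbus→Slot 5 ($141), Granite→Slot 1 ($126), Larkspur→Slot 6 ($139), Ridgeline→Slot 7 ($142), total $548.
VCG payment = (others' best without Brightly) − (others' welfare with Brightly) = 548 − 503 = $45.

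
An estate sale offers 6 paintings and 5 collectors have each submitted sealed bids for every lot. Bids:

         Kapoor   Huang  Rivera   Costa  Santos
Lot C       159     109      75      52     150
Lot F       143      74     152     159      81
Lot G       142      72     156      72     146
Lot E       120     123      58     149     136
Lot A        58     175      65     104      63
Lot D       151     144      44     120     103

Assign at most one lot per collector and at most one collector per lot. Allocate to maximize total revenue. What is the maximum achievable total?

Max total: $791

This is a one-to-one assignment (maximum-weight bipartite matching).
Optimal: Kapoor→Lot D ($151), Huang→Lot A ($175), Rivera→Lot G ($156), Costa→Lot F ($159), Santos→Lot C ($150) — total 151+175+156+159+150 = $791.
Row-greedy (each collector in turn takes its best remaining lot) gives $785, worse by 6.
Next-best assignment: Kapoor→Lot C, Huang→Lot A, Rivera→Lot G, Costa→Lot F, Santos→Lot E = $785.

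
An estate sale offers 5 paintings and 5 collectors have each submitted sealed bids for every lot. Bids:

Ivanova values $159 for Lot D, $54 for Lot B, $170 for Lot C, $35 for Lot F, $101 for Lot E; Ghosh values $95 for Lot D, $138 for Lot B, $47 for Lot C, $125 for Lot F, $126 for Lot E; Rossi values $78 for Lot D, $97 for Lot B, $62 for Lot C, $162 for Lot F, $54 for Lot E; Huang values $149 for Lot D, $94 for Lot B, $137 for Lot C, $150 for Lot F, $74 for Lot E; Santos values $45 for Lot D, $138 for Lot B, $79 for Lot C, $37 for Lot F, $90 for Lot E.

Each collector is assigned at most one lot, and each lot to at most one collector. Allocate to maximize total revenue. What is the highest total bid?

Maximum total: $745

Optimal: Ivanova→Lot C ($170), Ghosh→Lot E ($126), Rossi→Lot F ($162), Huang→Lot D ($149), Santos→Lot B ($138) — total 170+126+162+149+138 = $745.
Column-greedy (each lot in turn goes to its best remaining collector) gives $686, worse by 59.
Every other assignment is strictly worse.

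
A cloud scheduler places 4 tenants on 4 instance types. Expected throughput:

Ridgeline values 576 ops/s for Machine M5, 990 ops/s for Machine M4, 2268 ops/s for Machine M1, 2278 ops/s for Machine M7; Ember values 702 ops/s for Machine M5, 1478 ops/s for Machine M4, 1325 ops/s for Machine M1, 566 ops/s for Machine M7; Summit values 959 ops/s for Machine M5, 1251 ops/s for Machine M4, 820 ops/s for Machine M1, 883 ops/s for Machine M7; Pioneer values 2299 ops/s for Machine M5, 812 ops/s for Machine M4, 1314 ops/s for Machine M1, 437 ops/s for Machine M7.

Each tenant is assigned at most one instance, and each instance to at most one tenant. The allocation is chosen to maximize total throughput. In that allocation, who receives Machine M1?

Ember receives Machine M1.

Treat this as an assignment problem: match each tenant to one instance.
Optimal: Ridgeline→Machine M7 (2278 ops/s), Ember→Machine M1 (1325 ops/s), Summit→Machine M4 (1251 ops/s), Pioneer→Machine M5 (2299 ops/s) — total 2278+1325+1251+2299 = 7153 ops/s.
Next-best assignment: Ridgeline→Machine M1, Ember→Machine M4, Summit→Machine M7, Pioneer→Machine M5 = 6928 ops/s.
Swapping Ridgeline↔Pioneer (Ridgeline→Machine M5 576 ops/s, Pioneer→Machine M7 437 ops/s) loses 3564.
Ember's own top instance is Machine M4 (1478 ops/s), but forcing Ember→Machine M4 and reassigning the rest optimally gives only 6928 ops/s — worse by 225.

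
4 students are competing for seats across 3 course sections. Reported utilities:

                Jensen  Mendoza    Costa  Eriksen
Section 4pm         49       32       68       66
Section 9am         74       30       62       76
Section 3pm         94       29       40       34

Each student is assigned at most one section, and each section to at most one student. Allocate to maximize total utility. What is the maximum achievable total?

Optimal: Costa→Section 4pm (68 points), Eriksen→Section 9am (76 points), Jensen→Section 3pm (94 points) — total 68+76+94 = 238 points.
Row-greedy (each student in turn takes its best remaining section) gives 188 points, worse by 50.
Every other assignment is strictly worse.

Maximum total: 238 points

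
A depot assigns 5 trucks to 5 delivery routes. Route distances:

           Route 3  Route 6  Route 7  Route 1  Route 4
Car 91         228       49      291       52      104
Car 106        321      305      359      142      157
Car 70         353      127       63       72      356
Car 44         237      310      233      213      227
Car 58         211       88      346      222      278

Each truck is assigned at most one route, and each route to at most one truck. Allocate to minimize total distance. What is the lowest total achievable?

Optimal: Car 91→Route 1 (52 km), Car 106→Route 4 (157 km), Car 70→Route 7 (63 km), Car 44→Route 3 (237 km), Car 58→Route 6 (88 km) — total 52+157+63+237+88 = 597 km.
Row-greedy (each truck in turn takes its cheapest remaining route) gives 692 km, worse by 95.

Min total: 597 km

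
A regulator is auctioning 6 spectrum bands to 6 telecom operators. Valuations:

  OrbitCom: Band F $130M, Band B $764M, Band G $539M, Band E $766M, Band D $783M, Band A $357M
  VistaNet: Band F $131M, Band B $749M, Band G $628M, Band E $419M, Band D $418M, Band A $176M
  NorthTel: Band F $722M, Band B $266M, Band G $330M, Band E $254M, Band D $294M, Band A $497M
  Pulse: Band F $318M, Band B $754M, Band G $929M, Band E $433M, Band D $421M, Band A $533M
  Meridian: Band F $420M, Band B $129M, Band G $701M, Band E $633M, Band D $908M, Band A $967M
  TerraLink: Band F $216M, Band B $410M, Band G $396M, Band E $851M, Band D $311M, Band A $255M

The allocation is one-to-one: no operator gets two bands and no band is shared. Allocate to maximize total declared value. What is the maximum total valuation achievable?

This is a one-to-one assignment (maximum-weight bipartite matching).
Optimal: OrbitCom→Band D ($783M), VistaNet→Band B ($749M), NorthTel→Band F ($722M), Pulse→Band G ($929M), Meridian→Band A ($967M), TerraLink→Band E ($851M) — total 783+749+722+929+967+851 = $5001M.
Column-greedy (each band in turn goes to its best remaining operator) gives $4350M, worse by 651.
Next-best assignment: OrbitCom→Band D, VistaNet→Band G, NorthTel→Band F, Pulse→Band B, Meridian→Band A, TerraLink→Band E = $4705M.
Checked against all permutations: $5001M is optimal.

Max total: $5001M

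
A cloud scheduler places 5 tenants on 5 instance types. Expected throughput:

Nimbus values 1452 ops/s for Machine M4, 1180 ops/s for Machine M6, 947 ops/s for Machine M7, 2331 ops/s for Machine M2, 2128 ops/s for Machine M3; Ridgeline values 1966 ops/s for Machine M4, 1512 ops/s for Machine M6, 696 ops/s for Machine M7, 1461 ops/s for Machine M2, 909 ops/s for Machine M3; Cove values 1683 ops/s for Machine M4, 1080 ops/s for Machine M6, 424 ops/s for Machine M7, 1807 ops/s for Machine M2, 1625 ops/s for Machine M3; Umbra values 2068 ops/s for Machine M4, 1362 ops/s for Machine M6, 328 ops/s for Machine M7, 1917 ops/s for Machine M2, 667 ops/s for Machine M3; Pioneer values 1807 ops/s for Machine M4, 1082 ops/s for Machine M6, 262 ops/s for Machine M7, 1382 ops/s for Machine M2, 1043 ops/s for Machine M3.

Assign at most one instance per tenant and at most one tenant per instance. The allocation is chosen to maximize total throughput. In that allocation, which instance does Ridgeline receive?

Optimal: Nimbus→Machine M2 (2331 ops/s), Ridgeline→Machine M7 (696 ops/s), Cove→Machine M3 (1625 ops/s), Umbra→Machine M6 (1362 ops/s), Pioneer→Machine M4 (1807 ops/s) — total 2331+696+1625+1362+1807 = 7821 ops/s.
Column-greedy (each instance in turn goes to its best remaining tenant) gives 7377 ops/s, worse by 444.
No other one-to-one assignment exceeds 7821 ops/s.
Ridgeline's own top instance is Machine M4 (1966 ops/s), but forcing Ridgeline→Machine M4 and reassigning the rest optimally gives only 7546 ops/s — worse by 275.

Ridgeline receives Machine M7.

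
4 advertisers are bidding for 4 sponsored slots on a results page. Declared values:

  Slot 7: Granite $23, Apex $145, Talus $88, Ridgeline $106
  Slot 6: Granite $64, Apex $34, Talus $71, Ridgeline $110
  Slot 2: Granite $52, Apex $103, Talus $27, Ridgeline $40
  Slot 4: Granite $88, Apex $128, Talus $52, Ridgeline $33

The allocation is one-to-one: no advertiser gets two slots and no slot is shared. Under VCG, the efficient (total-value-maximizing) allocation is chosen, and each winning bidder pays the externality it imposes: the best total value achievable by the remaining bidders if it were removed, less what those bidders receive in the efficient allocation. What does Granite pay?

Granite pays $25.

Efficient allocation: Granite→Slot 4 ($88), Apex→Slot 2 ($103), Talus→Slot 7 ($88), Ridgeline→Slot 6 ($110); total welfare W = $389.
Granite receives Slot 4 at value $88, so the others get W − 88 = $301.
Without Granite: best allocation of the remaining 3 bidders over all 4 slots is Apex→Slot 4 ($128), Talus→Slot 7 ($88), Ridgeline→Slot 6 ($110), total $326.
VCG payment = (others' best without Granite) − (others' welfare with Granite) = 326 − 301 = $25.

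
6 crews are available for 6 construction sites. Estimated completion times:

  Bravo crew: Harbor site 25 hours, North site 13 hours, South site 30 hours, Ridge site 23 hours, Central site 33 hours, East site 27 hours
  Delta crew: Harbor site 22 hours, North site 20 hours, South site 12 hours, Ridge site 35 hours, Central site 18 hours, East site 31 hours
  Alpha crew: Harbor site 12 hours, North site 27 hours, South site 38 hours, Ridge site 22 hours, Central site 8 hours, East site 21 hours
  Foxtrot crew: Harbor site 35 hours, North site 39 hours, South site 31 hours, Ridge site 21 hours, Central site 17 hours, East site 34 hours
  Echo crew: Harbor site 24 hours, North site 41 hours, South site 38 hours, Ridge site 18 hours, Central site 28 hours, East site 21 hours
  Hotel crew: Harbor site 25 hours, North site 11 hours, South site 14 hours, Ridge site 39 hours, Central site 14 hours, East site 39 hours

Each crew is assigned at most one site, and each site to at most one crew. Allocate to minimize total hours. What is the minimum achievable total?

Min total: 93 hours

Optimal: Bravo crew→North site (13 hours), Delta crew→South site (12 hours), Alpha crew→Harbor site (12 hours), Foxtrot crew→Ridge site (21 hours), Echo crew→East site (21 hours), Hotel crew→Central site (14 hours) — total 13+12+12+21+21+14 = 93 hours.
Column-greedy (each site in turn goes to its cheapest remaining crew) gives 97 hours, worse by 4.
Swapping Bravo crew↔Delta crew (Bravo crew→South site 30 hours, Delta crew→North site 20 hours) adds 25.
Checked against all permutations: 93 hours is optimal.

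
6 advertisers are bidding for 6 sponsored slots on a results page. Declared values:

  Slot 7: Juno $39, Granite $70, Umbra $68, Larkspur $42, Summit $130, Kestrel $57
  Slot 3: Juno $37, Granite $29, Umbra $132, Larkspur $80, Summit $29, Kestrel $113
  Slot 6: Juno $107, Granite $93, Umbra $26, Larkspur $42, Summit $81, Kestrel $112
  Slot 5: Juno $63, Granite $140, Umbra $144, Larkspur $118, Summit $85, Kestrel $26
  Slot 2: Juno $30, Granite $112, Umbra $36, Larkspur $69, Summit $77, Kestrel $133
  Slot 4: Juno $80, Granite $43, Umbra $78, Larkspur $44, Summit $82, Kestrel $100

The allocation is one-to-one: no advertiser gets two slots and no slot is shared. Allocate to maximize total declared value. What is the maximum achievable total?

Optimal: Juno→Slot 6 ($107), Granite→Slot 2 ($112), Umbra→Slot 3 ($132), Larkspur→Slot 5 ($118), Summit→Slot 7 ($130), Kestrel→Slot 4 ($100) — total 107+112+132+118+130+100 = $699.
Max-entry greedy (repeatedly take the single best remaining cell) gives $637, worse by 62.
Next-best assignment: Juno→Slot 6, Granite→Slot 5, Umbra→Slot 3, Larkspur→Slot 4, Summit→Slot 7, Kestrel→Slot 2 = $686.
Checked against all permutations: $699 is optimal.

Maximum total: $699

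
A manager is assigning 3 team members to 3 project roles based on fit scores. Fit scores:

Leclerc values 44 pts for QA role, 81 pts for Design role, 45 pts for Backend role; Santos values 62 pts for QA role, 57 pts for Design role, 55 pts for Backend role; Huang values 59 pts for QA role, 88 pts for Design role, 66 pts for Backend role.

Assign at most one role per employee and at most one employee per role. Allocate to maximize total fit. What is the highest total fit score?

This is the linear assignment problem.
Optimal: Leclerc→Design role (81 pts), Santos→QA role (62 pts), Huang→Backend role (66 pts) — total 81+62+66 = 209 pts.
Max-entry greedy (repeatedly take the single best remaining cell) gives 195 pts, worse by 14.
Next-best assignment: Leclerc→Design role, Santos→Backend role, Huang→QA role = 195 pts.
No other one-to-one assignment exceeds 209 pts.

Max total: 209 pts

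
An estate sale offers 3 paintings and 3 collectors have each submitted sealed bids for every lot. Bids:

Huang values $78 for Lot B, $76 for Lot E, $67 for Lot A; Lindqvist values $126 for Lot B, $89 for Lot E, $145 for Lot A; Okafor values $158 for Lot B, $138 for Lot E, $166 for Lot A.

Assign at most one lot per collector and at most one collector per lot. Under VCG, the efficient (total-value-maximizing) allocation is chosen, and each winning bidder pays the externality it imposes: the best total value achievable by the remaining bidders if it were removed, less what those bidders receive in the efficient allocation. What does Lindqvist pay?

Lindqvist pays $10.

Efficient allocation: Huang→Lot E ($76), Lindqvist→Lot A ($145), Okafor→Lot B ($158); total welfare W = $379.
Lindqvist receives Lot A at value $145, so the others get W − 145 = $234.
Without Lindqvist: best allocation of the remaining 2 bidders over all 3 lots is Huang→Lot B ($78), Okafor→Lot A ($166), total $244.
VCG payment = (others' best without Lindqvist) − (others' welfare with Lindqvist) = 244 − 234 = $10.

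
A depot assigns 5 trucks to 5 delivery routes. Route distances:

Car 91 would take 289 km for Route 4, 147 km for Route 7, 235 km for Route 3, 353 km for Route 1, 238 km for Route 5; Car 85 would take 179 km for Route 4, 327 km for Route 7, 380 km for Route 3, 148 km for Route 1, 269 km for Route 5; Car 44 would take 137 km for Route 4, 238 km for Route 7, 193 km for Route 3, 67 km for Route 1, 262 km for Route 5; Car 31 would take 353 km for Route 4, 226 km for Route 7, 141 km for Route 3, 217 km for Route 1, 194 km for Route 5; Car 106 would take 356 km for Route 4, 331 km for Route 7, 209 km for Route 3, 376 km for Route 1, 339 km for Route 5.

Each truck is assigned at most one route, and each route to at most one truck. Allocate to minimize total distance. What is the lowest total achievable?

Minimum total: 796 km

Optimal: Car 91→Route 7 (147 km), Car 85→Route 4 (179 km), Car 44→Route 1 (67 km), Car 31→Route 5 (194 km), Car 106→Route 3 (209 km) — total 147+179+67+194+209 = 796 km.
Column-greedy (each route in turn goes to its cheapest remaining truck) gives 912 km, worse by 116.
Swapping Car 85↔Car 91 (Car 85→Route 7 327 km, Car 91→Route 4 289 km) adds 290.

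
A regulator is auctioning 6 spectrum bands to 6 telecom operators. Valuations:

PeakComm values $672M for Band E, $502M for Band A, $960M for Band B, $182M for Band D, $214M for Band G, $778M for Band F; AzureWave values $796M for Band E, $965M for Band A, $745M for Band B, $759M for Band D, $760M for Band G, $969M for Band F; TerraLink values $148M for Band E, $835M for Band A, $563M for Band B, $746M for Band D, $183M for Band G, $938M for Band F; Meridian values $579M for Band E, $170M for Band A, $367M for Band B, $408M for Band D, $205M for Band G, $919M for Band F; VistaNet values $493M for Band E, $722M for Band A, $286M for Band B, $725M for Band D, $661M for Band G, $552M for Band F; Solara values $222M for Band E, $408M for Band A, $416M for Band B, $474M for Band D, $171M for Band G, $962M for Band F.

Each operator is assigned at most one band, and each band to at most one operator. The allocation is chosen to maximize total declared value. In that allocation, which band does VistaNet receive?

Optimal: PeakComm→Band B ($960M), AzureWave→Band A ($965M), TerraLink→Band D ($746M), Meridian→Band E ($579M), VistaNet→Band G ($661M), Solara→Band F ($962M) — total 960+965+746+579+661+962 = $4873M.
Row-greedy (each operator in turn takes its best remaining band) gives $4239M, worse by 634.
VistaNet's own top band is Band D ($725M), but forcing VistaNet→Band D and reassigning the rest optimally gives only $4821M — worse by 52.

VistaNet receives Band G.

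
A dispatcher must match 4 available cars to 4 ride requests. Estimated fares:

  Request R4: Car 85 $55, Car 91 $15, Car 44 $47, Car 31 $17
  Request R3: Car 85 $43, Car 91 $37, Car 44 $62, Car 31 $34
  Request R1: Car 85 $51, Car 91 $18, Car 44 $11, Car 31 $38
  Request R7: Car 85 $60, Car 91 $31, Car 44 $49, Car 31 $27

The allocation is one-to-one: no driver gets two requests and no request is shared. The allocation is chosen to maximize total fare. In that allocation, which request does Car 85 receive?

Car 85 receives Request R4.

Optimal: Car 85→Request R4 ($55), Car 91→Request R7 ($31), Car 44→Request R3 ($62), Car 31→Request R1 ($38) — total 55+31+62+38 = $186.
Row-greedy (each driver in turn takes its best remaining request) gives $182, worse by 4.
No other one-to-one assignment exceeds $186.
Car 85's own top request is Request R7 ($60), but forcing Car 85→Request R7 and reassigning the rest optimally gives only $182 — worse by 4.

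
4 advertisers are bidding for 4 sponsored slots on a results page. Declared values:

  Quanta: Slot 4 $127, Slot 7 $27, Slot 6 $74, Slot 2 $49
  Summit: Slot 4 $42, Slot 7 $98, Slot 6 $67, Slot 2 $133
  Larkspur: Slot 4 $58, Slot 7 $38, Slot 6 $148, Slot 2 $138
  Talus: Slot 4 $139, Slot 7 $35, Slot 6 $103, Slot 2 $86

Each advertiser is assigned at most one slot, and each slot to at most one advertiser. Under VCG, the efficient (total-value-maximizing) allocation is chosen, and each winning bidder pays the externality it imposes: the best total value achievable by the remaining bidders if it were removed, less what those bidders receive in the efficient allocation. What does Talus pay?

Efficient allocation: Quanta→Slot 4 ($127), Summit→Slot 7 ($98), Larkspur→Slot 2 ($138), Talus→Slot 6 ($103); total welfare W = $466.
Talus receives Slot 6 at value $103, so the others get W − 103 = $363.
Without Talus: best allocation of the remaining 3 bidders over all 4 slots is Quanta→Slot 4 ($127), Summit→Slot 2 ($133), Larkspur→Slot 6 ($148), total $408.
VCG payment = (others' best without Talus) − (others' welfare with Talus) = 408 − 363 = $45.

Talus pays $45.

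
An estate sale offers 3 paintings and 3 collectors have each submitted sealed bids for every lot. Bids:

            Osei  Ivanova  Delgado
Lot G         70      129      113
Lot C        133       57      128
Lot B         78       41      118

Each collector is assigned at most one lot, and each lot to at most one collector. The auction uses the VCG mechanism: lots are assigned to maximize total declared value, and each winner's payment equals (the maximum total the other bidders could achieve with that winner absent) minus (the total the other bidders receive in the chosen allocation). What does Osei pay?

Osei pays $10.

Efficient allocation: Osei→Lot C ($133), Ivanova→Lot G ($129), Delgado→Lot B ($118); total welfare W = $380.
Osei receives Lot C at value $133, so the others get W − 133 = $247.
Without Osei: best allocation of the remaining 2 bidders over all 3 lots is Ivanova→Lot G ($129), Delgado→Lot C ($128), total $257.
VCG payment = (others' best without Osei) − (others' welfare with Osei) = 257 − 247 = $10.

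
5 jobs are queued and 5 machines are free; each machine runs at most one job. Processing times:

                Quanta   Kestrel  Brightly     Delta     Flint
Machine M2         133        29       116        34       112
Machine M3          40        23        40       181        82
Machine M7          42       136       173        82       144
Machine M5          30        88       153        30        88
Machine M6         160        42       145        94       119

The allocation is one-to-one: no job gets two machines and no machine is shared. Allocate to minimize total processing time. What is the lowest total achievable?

This is the linear assignment problem.
Optimal: Quanta→Machine M7 (42 min), Kestrel→Machine M6 (42 min), Brightly→Machine M3 (40 min), Delta→Machine M2 (34 min), Flint→Machine M5 (88 min) — total 42+42+40+34+88 = 246 min.
Column-greedy (each machine in turn goes to its cheapest remaining job) gives 384 min, worse by 138.
Next-best assignment: Quanta→Machine M7, Kestrel→Machine M2, Brightly→Machine M3, Delta→Machine M5, Flint→Machine M6 = 260 min.
No other one-to-one assignment undercuts 246 min.

Min total: 246 min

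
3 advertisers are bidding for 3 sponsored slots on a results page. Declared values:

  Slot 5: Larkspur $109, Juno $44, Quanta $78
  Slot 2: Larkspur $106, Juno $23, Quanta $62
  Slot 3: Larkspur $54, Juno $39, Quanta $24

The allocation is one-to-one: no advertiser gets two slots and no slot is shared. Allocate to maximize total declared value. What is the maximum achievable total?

Maximum total: $223

Optimal: Larkspur→Slot 2 ($106), Juno→Slot 3 ($39), Quanta→Slot 5 ($78) — total 106+39+78 = $223.
Column-greedy (each slot in turn goes to its best remaining advertiser) gives $210, worse by 13.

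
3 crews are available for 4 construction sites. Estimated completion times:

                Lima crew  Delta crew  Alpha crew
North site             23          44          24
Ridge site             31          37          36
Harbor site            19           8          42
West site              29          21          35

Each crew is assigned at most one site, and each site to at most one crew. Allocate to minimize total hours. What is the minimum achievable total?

Minimum total: 61 hours

Treat this as an assignment problem: match each crew to one site.
Optimal: Lima crew→West site (29 hours), Delta crew→Harbor site (8 hours), Alpha crew→North site (24 hours) — total 29+8+24 = 61 hours.
Column-greedy (each site in turn goes to its cheapest remaining crew) gives 67 hours, worse by 6.
Swapping Alpha crew↔Delta crew (Alpha crew→Harbor site 42 hours, Delta crew→North site 44 hours) adds 54.
Checked against all permutations: 61 hours is optimal.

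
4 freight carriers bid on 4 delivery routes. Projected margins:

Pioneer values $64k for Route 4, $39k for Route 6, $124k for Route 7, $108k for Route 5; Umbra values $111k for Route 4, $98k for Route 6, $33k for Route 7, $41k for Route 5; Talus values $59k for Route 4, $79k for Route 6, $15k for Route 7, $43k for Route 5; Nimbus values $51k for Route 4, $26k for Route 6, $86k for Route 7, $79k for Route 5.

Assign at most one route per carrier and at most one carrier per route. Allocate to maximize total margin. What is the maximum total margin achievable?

Treat this as an assignment problem: match each carrier to one route.
Optimal: Pioneer→Route 7 ($124k), Umbra→Route 4 ($111k), Talus→Route 6 ($79k), Nimbus→Route 5 ($79k) — total 124+111+79+79 = $393k.
Every other assignment is strictly worse.

Max total: $393k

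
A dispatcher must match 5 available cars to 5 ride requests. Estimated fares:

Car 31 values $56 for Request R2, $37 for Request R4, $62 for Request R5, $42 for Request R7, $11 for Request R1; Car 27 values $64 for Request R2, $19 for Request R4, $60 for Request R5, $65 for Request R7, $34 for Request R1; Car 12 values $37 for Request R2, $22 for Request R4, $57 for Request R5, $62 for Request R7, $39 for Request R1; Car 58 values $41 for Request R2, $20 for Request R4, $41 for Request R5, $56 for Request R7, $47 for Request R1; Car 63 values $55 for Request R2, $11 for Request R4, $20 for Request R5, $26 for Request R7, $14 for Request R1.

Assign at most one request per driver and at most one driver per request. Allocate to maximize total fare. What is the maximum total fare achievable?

Maximum total: $261

Optimal: Car 31→Request R4 ($37), Car 27→Request R5 ($60), Car 12→Request R7 ($62), Car 58→Request R1 ($47), Car 63→Request R2 ($55) — total 37+60+62+47+55 = $261.
Row-greedy (each driver in turn takes its best remaining request) gives $218, worse by 43.
No other one-to-one assignment exceeds $261.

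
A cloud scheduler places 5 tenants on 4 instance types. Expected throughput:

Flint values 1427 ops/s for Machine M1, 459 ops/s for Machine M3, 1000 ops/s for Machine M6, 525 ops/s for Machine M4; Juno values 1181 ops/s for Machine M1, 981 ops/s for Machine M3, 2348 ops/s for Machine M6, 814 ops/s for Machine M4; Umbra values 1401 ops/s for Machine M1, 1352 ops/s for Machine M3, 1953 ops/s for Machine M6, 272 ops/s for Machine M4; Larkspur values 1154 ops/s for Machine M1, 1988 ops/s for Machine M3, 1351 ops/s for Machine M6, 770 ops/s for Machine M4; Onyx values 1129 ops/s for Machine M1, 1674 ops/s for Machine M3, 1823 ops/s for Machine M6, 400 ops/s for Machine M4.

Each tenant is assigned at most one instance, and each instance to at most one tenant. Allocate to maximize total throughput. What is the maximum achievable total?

Treat this as an assignment problem: match each tenant to one instance.
Optimal: Umbra→Machine M1 (1401 ops/s), Larkspur→Machine M3 (1988 ops/s), Juno→Machine M6 (2348 ops/s), Flint→Machine M4 (525 ops/s) — total 1401+1988+2348+525 = 6262 ops/s.
Column-greedy (each instance in turn goes to its best remaining tenant) gives 6163 ops/s, worse by 99.
Next-best assignment: Flint→Machine M1, Onyx→Machine M3, Juno→Machine M6, Larkspur→Machine M4 = 6219 ops/s.
Every other assignment is strictly worse.

Max total: 6262 ops/s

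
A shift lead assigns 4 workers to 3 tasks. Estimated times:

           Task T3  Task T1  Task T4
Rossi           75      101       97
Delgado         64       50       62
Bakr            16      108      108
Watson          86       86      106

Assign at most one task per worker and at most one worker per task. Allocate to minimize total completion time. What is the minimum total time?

Minimum total: 163 min

Optimal: Bakr→Task T3 (16 min), Delgado→Task T1 (50 min), Rossi→Task T4 (97 min) — total 16+50+97 = 163 min.
Row-greedy (each worker in turn takes its cheapest remaining task) gives 233 min, worse by 70.
Next-best assignment: Bakr→Task T3, Watson→Task T1, Delgado→Task T4 = 164 min.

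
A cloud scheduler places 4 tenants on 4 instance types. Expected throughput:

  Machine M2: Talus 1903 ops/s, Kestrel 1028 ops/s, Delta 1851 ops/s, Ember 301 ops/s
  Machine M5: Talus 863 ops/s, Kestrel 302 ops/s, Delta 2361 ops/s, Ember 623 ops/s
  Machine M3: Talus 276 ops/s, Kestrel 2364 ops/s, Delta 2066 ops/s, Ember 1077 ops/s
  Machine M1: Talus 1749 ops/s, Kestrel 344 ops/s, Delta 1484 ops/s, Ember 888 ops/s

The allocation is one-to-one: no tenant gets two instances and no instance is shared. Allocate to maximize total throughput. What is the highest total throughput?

Maximum total: 7516 ops/s

Treat this as an assignment problem: match each tenant to one instance.
Optimal: Talus→Machine M2 (1903 ops/s), Kestrel→Machine M3 (2364 ops/s), Delta→Machine M5 (2361 ops/s), Ember→Machine M1 (888 ops/s) — total 1903+2364+2361+888 = 7516 ops/s.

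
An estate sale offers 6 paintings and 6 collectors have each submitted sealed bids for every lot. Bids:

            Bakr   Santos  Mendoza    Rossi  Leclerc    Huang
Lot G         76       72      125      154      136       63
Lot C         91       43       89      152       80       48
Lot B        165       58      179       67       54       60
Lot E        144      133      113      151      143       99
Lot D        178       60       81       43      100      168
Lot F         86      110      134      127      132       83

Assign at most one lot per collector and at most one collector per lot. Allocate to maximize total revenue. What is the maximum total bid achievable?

Maximum total: $889

Optimal: Bakr→Lot E ($144), Santos→Lot F ($110), Mendoza→Lot B ($179), Rossi→Lot C ($152), Leclerc→Lot G ($136), Huang→Lot D ($168) — total 144+110+179+152+136+168 = $889.
Column-greedy (each lot in turn goes to its best remaining collector) gives $845, worse by 44.
Next-best assignment: Bakr→Lot B, Santos→Lot E, Mendoza→Lot F, Rossi→Lot C, Leclerc→Lot G, Huang→Lot D = $888.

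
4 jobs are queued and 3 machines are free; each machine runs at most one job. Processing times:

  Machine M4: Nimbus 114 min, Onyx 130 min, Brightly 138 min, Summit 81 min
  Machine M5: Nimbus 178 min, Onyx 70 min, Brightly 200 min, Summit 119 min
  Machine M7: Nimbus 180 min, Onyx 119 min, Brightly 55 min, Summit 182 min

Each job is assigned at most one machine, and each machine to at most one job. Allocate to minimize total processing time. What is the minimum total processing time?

Min total: 206 min

This is the linear assignment problem.
Optimal: Summit→Machine M4 (81 min), Onyx→Machine M5 (70 min), Brightly→Machine M7 (55 min) — total 81+70+55 = 206 min.
Row-greedy (each job in turn takes its cheapest remaining machine) gives 239 min, worse by 33.
Checked against all permutations: 206 min is optimal.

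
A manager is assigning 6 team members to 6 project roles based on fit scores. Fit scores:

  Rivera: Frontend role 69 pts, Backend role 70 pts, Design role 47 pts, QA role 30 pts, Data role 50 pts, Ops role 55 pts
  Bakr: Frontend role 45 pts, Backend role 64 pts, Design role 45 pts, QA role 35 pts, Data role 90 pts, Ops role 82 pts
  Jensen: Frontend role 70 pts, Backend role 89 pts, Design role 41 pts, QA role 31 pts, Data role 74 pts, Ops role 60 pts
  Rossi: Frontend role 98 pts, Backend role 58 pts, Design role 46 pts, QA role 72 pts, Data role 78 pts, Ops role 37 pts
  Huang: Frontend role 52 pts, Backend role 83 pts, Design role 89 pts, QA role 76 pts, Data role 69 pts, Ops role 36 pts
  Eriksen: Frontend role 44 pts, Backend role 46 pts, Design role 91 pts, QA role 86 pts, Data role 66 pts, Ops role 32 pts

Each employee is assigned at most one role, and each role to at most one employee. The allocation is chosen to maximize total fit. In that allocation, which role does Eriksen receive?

Eriksen receives QA role.

This is the linear assignment problem.
Optimal: Rivera→Ops role (55 pts), Bakr→Data role (90 pts), Jensen→Backend role (89 pts), Rossi→Frontend role (98 pts), Huang→Design role (89 pts), Eriksen→QA role (86 pts) — total 55+90+89+98+89+86 = 507 pts.
Every other assignment is strictly worse.
Eriksen's own top role is Design role (91 pts), but forcing Eriksen→Design role and reassigning the rest optimally gives only 499 pts — worse by 8.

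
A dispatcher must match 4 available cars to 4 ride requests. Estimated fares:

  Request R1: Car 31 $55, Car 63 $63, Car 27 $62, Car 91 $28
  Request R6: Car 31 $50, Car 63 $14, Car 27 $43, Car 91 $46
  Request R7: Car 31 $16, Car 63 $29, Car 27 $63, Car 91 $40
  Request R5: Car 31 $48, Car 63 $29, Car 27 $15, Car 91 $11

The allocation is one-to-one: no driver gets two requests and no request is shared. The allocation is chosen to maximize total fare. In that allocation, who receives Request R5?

This is a one-to-one assignment (maximum-weight bipartite matching).
Optimal: Car 31→Request R5 ($48), Car 63→Request R1 ($63), Car 27→Request R7 ($63), Car 91→Request R6 ($46) — total 48+63+63+46 = $220.
Column-greedy (each request in turn goes to its best remaining driver) gives $187, worse by 33.
No other one-to-one assignment exceeds $220.
Car 31's own top request is Request R1 ($55), but forcing Car 31→Request R1 and reassigning the rest optimally gives only $193 — worse by 27.

Car 31 receives Request R5.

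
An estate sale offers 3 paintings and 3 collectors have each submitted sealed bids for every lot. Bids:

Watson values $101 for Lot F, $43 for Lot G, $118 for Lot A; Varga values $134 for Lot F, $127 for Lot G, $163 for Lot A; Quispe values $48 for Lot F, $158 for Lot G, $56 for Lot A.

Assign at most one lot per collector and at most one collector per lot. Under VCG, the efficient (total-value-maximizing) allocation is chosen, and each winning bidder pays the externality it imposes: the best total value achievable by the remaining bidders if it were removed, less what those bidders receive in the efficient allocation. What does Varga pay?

Varga pays $17.

Efficient allocation: Watson→Lot F ($101), Varga→Lot A ($163), Quispe→Lot G ($158); total welfare W = $422.
Varga receives Lot A at value $163, so the others get W − 163 = $259.
Without Varga: best allocation of the remaining 2 bidders over all 3 lots is Watson→Lot A ($118), Quispe→Lot G ($158), total $276.
VCG payment = (others' best without Varga) − (others' welfare with Varga) = 276 − 259 = $17.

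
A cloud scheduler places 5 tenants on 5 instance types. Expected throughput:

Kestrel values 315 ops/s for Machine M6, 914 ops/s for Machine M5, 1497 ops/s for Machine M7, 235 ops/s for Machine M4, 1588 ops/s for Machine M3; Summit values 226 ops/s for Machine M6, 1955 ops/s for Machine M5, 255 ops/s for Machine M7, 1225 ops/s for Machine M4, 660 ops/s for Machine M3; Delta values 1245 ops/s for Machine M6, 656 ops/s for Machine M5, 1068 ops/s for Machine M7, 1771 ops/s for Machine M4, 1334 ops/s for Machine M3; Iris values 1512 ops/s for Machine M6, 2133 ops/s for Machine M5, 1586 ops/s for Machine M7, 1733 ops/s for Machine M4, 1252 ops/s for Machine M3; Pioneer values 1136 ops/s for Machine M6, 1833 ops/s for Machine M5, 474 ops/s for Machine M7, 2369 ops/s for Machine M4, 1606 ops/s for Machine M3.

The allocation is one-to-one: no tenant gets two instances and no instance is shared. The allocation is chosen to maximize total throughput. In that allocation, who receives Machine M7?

Optimal: Kestrel→Machine M3 (1588 ops/s), Summit→Machine M5 (1955 ops/s), Delta→Machine M6 (1245 ops/s), Iris→Machine M7 (1586 ops/s), Pioneer→Machine M4 (2369 ops/s) — total 1588+1955+1245+1586+2369 = 8743 ops/s.
Max-entry greedy (repeatedly take the single best remaining cell) gives 7590 ops/s, worse by 1153.
Next-best assignment: Kestrel→Machine M7, Summit→Machine M5, Delta→Machine M3, Iris→Machine M6, Pioneer→Machine M4 = 8667 ops/s.
Swapping Summit↔Pioneer (Summit→Machine M4 1225 ops/s, Pioneer→Machine M5 1833 ops/s) loses 1266.
No other one-to-one assignment exceeds 8743 ops/s.
Iris's own top instance is Machine M5 (2133 ops/s), but forcing Iris→Machine M5 and reassigning the rest optimally gives only 7904 ops/s — worse by 839.

Iris receives Machine M7.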